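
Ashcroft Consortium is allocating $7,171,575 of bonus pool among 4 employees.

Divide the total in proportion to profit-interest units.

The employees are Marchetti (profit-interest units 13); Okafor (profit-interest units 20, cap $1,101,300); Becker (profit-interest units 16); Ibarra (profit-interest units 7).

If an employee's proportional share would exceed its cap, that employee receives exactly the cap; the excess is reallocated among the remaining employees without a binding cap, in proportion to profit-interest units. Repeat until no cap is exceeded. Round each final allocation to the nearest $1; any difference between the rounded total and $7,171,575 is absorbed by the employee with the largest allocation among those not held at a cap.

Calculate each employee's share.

Marchetti: $2,192,044 · Okafor: $1,101,300 · Becker: $2,697,900 · Ibarra: $1,180,331

Profit-interest units total: 56.
Unconstrained shares: Marchetti 1,664,829.91; Okafor 2,561,276.79; Becker 2,049,021.43; Ibarra 896,446.88.
Cap binds for Okafor ($1,101,300); residual $6,070,275 reallocated over remaining profit-interest units 36.
Remaining shares: Marchetti 2,192,043.75 → $2,192,044; Becker 2,697,900.00 → $2,697,900; Ibarra 1,180,331.25 → $1,180,331.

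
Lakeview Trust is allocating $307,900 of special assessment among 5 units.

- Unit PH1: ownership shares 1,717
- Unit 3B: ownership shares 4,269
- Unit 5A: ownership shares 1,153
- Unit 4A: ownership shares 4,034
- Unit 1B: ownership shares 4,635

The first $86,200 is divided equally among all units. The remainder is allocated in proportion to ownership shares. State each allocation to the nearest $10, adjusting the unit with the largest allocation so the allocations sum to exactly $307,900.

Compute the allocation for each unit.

$86,200 shared equally gives $17,240 per unit.
Remainder $221,700 by ownership shares (total 15,808): Unit PH1 24,080.14 → $24,080; Unit 3B 59,870.78 → $59,870; Unit 5A 16,170.30 → $16,170; Unit 4A 56,575.01 → $56,580; Unit 1B 65,003.76 → $65,000.
Totals: Unit PH1 $17,240 + $24,080 = $41,320; Unit 3B $17,240 + $59,870 = $77,110; Unit 5A $17,240 + $16,170 = $33,410; Unit 4A $17,240 + $56,580 = $73,820; Unit 1B $17,240 + $65,000 = $82,240.

Unit PH1: $41,320 | Unit 3B: $77,110 | Unit 5A: $33,410 | Unit 4A: $73,820 | Unit 1B: $82,240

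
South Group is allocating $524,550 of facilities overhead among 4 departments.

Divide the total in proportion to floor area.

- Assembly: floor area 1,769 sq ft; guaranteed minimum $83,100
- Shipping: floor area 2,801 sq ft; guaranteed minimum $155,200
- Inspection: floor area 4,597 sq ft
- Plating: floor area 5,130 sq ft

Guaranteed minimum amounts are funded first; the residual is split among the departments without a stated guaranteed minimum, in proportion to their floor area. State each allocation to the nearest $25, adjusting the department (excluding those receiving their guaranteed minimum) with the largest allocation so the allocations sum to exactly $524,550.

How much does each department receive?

Assembly: $83,100 · Shipping: $155,200 · Inspection: $135,275 · Plating: $150,975

Guaranteed amounts: Assembly $83,100; Shipping $155,200. Residual $286,250.
Residual split over remaining floor area 9,727: Inspection 135,282.33 → $135,275; Plating 150,967.67 → $150,975.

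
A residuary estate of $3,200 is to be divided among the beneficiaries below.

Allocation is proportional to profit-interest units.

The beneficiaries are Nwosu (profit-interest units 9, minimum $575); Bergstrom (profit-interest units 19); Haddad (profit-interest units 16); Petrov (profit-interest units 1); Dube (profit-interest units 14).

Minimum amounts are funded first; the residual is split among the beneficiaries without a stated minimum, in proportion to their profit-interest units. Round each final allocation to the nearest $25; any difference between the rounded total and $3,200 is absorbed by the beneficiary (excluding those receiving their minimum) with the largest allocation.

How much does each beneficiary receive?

Nwosu: $575 | Bergstrom: $1,000 | Haddad: $850 | Petrov: $50 | Dube: $725

Guaranteed amounts: Nwosu $575. Remaining pool $2,625.
Remaining pool split over remaining profit-interest units 50: Bergstrom 997.50 → $1,000; Haddad 840.00 → $850; Petrov 52.50 → $50; Dube 735.00 → $725.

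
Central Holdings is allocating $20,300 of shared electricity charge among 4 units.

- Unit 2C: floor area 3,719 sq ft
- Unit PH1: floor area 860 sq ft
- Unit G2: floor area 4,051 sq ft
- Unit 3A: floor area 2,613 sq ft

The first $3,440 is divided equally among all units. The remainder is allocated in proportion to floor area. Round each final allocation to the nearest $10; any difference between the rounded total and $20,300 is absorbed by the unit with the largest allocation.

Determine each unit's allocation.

First tranche $3,440 split equally: $860 each.
Remainder $16,860 by floor area (total 11,243): Unit 2C 5,577.01 → $5,580; Unit PH1 1,289.66 → $1,290; Unit G2 6,074.88 → $6,070; Unit 3A 3,918.45 → $3,920.
Totals: Unit 2C $860 + $5,580 = $6,440; Unit PH1 $860 + $1,290 = $2,150; Unit G2 $860 + $6,070 = $6,930; Unit 3A $860 + $3,920 = $4,780.

Unit 2C: $6,440; Unit PH1: $2,150; Unit G2: $6,930; Unit 3A: $4,780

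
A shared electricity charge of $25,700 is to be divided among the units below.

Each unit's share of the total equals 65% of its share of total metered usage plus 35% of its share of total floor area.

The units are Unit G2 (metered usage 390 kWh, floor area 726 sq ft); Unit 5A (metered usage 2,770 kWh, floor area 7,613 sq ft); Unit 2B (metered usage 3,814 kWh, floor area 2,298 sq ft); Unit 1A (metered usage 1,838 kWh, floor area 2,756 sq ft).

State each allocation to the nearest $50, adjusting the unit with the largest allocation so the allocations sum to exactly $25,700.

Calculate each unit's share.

Unit G2: $1,250 | Unit 5A: $10,350 | Unit 2B: $8,750 | Unit 1A: $5,350

Metered usage total 8,812; floor area total 13,393.
Combined weights (65% metered usage + 35% floor area): Unit G2 0.0477; Unit 5A 0.4033; Unit 2B 0.3414; Unit 1A 0.2076.
Raw shares: Unit G2 1,226.92; Unit 5A 10,364.16; Unit 2B 8,773.62; Unit 1A 5,335.30.
Rounded to nearest $50: Unit G2 $1,250; Unit 5A $10,350; Unit 2B $8,750; Unit 1A $5,350. Sum = $25,700.
No rounding difference to absorb.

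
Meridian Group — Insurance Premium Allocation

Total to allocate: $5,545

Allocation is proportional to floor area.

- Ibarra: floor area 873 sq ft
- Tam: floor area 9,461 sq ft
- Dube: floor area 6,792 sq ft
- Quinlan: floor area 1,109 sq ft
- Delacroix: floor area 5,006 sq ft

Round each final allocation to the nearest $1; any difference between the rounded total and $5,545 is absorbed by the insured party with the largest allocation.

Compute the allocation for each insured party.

Ibarra: $208 | Tam: $2,258 | Dube: $1,620 | Quinlan: $265 | Delacroix: $1,194

Floor area total: 23,241.
Proportional shares: Ibarra 873/23,241 × $5,545 = 208.29; Tam 9,461/23,241 × $5,545 = 2,257.27; Dube 6,792/23,241 × $5,545 = 1,620.48; Quinlan 1,109/23,241 × $5,545 = 264.59; Delacroix 5,006/23,241 × $5,545 = 1,194.37.
Rounded to nearest $1: Ibarra $208; Tam $2,257; Dube $1,620; Quinlan $265; Delacroix $1,194. Sum = $5,544.
Difference $5,545 − $5,544 = +$1 applied to largest allocation (Tam): Tam becomes $2,258.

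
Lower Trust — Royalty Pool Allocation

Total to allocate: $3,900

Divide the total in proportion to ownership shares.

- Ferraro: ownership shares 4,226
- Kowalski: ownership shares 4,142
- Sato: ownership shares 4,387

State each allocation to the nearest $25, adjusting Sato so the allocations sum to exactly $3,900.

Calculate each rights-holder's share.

Sum of ownership shares: 12,755.
Raw shares: Ferraro 4,226/12,755 × $3,900 = 1,292.15; Kowalski 4,142/12,755 × $3,900 = 1,266.47; Sato 4,387/12,755 × $3,900 = 1,341.38.
After rounding ($25): Ferraro $1,300; Kowalski $1,275; Sato $1,350. Sum = $3,925.
Difference $3,900 − $3,925 = −$25 applied to Sato: Sato becomes $1,325.

Ferraro: $1,300 | Kowalski: $1,275 | Sato: $1,325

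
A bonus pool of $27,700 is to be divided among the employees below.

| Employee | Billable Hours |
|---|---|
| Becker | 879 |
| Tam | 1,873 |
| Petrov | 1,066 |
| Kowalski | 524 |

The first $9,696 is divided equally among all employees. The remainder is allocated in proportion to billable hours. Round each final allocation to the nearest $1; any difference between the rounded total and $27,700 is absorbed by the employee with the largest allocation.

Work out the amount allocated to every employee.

Becker: $6,069 | Tam: $10,190 | Petrov: $6,844 | Kowalski: $4,597

Equal tier: $9,696 ÷ 4 = $2,424 apiece.
Remainder $18,004 by billable hours (total 4,342): Becker 3,644.75 → $3,645; Tam 7,766.35 → $7,766; Petrov 4,420.14 → $4,420; Kowalski 2,172.75 → $2,173.
Totals: Becker $2,424 + $3,645 = $6,069; Tam $2,424 + $7,766 = $10,190; Petrov $2,424 + $4,420 = $6,844; Kowalski $2,424 + $2,173 = $4,597.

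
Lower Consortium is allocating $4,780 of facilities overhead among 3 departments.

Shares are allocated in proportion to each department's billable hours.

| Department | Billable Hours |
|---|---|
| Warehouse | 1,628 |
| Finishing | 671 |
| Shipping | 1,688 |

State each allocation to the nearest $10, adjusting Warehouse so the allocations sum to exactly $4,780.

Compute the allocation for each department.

Combined billable hours = 3,987.
Proportional shares: Warehouse 1,628/3,987 × $4,780 = 1,951.80; Finishing 671/3,987 × $4,780 = 804.46; Shipping 1,688/3,987 × $4,780 = 2,023.74.
After rounding ($10): Warehouse $1,950; Finishing $800; Shipping $2,020. Sum = $4,770.
Difference $4,780 − $4,770 = +$10 applied to Warehouse: Warehouse becomes $1,960.

Warehouse: $1,960 · Finishing: $800 · Shipping: $2,020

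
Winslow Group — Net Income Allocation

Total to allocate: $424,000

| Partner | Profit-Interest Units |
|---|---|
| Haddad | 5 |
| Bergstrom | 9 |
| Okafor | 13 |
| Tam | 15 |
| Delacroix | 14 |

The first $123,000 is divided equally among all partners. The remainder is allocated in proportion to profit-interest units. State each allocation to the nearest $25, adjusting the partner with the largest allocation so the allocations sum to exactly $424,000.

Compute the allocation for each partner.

Haddad: $51,475 | Bergstrom: $72,975 | Okafor: $94,475 | Tam: $105,225 | Delacroix: $99,850

$123,000 shared equally gives $24,600 per partner.
Remainder $301,000 by profit-interest units (total 56): Haddad 26,875.00 → $26,875; Bergstrom 48,375.00 → $48,375; Okafor 69,875.00 → $69,875; Tam 80,625.00 → $80,625; Delacroix 75,250.00 → $75,250.
Totals: Haddad $24,600 + $26,875 = $51,475; Bergstrom $24,600 + $48,375 = $72,975; Okafor $24,600 + $69,875 = $94,475; Tam $24,600 + $80,625 = $105,225; Delacroix $24,600 + $75,250 = $99,850.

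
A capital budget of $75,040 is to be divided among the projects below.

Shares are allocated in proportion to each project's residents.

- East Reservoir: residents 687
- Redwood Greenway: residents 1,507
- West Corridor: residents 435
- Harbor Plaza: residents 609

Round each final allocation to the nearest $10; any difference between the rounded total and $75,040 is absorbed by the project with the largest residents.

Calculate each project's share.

East Reservoir: $15,920; Redwood Greenway: $34,930; West Corridor: $10,080; Harbor Plaza: $14,110

Residents total: 687 + 1,507 + 435 + 609 = 3,238.
Proportional shares: East Reservoir 15,921.09; Redwood Greenway 34,924.42; West Corridor 10,081.04; Harbor Plaza 14,113.45.
Rounded to nearest $10: East Reservoir $15,920; Redwood Greenway $34,920; West Corridor $10,080; Harbor Plaza $14,110. Sum = $75,030.
Difference $75,040 − $75,030 = +$10 applied to largest residents (Redwood Greenway): Redwood Greenway becomes $34,930.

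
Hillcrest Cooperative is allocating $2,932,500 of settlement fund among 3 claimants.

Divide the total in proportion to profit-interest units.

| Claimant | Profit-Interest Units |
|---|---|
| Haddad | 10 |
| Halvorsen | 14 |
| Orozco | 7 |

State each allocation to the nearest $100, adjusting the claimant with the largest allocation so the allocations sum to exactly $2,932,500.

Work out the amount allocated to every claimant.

Combined profit-interest units = 31.
Pro-rata amounts: Haddad 10/31 × $2,932,500 = 945,967.74; Halvorsen 14/31 × $2,932,500 = 1,324,354.84; Orozco 7/31 × $2,932,500 = 662,177.42.
At nearest $100: Haddad $946,000; Halvorsen $1,324,400; Orozco $662,200. Sum = $2,932,600.
Difference $2,932,500 − $2,932,600 = −$100 applied to largest allocation (Halvorsen): Halvorsen becomes $1,324,300.

Haddad: $946,000 | Halvorsen: $1,324,300 | Orozco: $662,200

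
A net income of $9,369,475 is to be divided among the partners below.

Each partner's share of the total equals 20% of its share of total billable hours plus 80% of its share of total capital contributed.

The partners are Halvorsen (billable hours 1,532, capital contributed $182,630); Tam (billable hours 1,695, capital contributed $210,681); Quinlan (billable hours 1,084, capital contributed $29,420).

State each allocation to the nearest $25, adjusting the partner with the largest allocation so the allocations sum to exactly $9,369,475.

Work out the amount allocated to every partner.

Totals — billable hours 4,311, capital contributed 422,731.
Blended shares (20% billable hours + 80% capital contributed): Halvorsen 0.4167; Tam 0.4773; Quinlan 0.1060.
Proportional shares: Halvorsen 3,904,197.60; Tam 4,472,431.39; Quinlan 992,846.01.
At nearest $25: Halvorsen $3,904,200; Tam $4,472,425; Quinlan $992,850. Sum = $9,369,475.
Sum already equals the total — no adjustment.

Halvorsen: $3,904,200 · Tam: $4,472,425 · Quinlan: $992,850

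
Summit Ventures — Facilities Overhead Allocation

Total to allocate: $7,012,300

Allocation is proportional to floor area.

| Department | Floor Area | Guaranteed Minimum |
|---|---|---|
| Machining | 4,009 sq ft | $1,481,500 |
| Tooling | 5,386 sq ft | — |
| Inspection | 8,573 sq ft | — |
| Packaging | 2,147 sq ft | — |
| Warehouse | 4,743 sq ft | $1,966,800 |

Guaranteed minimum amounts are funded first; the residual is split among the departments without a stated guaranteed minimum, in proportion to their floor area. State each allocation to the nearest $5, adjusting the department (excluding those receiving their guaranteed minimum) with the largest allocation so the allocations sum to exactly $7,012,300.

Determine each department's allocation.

Minimums first: Machining $1,481,500; Warehouse $1,966,800. Balance $3,564,000.
Balance split over remaining floor area 16,106: Tooling 1,191,835.59 → $1,191,835; Inspection 1,897,067.68 → $1,897,070; Packaging 475,096.73 → $475,095.

Machining: $1,481,500 · Tooling: $1,191,835 · Inspection: $1,897,070 · Packaging: $475,095 · Warehouse: $1,966,800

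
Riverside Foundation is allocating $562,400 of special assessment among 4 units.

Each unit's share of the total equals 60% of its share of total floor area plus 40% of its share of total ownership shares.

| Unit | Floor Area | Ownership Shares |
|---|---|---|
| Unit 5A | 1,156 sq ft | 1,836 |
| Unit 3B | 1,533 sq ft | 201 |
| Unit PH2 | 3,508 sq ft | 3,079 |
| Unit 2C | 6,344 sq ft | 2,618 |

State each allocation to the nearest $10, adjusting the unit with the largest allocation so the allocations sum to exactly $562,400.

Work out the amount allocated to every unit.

Unit 5A: $84,510 | Unit 3B: $47,090 | Unit PH2: $183,950 | Unit 2C: $246,850

Floor area total 12,541; ownership shares total 7,734.
Blended shares (60% floor area + 40% ownership shares): Unit 5A 0.1503; Unit 3B 0.0837; Unit PH2 0.3271; Unit 2C 0.4389.
Proportional shares: Unit 5A 84,508.43; Unit 3B 47,094.86; Unit PH2 183,948.89; Unit 2C 246,847.81.
After rounding ($10): Unit 5A $84,510; Unit 3B $47,090; Unit PH2 $183,950; Unit 2C $246,850. Sum = $562,400.
No rounding difference to absorb.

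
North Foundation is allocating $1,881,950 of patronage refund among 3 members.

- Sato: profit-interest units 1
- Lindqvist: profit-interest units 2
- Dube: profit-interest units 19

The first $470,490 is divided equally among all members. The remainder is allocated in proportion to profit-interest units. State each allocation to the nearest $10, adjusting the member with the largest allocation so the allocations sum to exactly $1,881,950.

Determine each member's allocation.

$470,490 shared equally gives $156,830 per member.
Remainder $1,411,460 by profit-interest units (total 22): Sato 64,157.27 → $64,160; Lindqvist 128,314.55 → $128,310; Dube 1,218,988.18 → $1,218,990.
Totals: Sato $156,830 + $64,160 = $220,990; Lindqvist $156,830 + $128,310 = $285,140; Dube $156,830 + $1,218,990 = $1,375,820.

Sato: $220,990; Lindqvist: $285,140; Dube: $1,375,820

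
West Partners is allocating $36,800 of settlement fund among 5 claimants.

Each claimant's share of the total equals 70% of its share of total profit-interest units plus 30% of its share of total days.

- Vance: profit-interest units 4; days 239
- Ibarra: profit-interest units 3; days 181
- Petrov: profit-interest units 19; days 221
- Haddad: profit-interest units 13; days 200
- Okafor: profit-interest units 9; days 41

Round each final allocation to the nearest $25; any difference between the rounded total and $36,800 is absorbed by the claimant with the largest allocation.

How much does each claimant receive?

Vance: $5,150; Ibarra: $3,875; Petrov: $12,950; Haddad: $9,475; Okafor: $5,350

Profit-interest units total 48; days total 882.
Combined weights (70% profit-interest units + 30% days): Vance 0.1396; Ibarra 0.1053; Petrov 0.3523; Haddad 0.2576; Okafor 0.1452.
Unrounded shares: Vance 5,138.23; Ibarra 3,875.58; Petrov 12,962.93; Haddad 9,480.07; Okafor 5,343.20.
Rounded to nearest $25: Vance $5,150; Ibarra $3,875; Petrov $12,975; Haddad $9,475; Okafor $5,350. Sum = $36,825.
Difference $36,800 − $36,825 = −$25 applied to largest allocation (Petrov): Petrov becomes $12,950.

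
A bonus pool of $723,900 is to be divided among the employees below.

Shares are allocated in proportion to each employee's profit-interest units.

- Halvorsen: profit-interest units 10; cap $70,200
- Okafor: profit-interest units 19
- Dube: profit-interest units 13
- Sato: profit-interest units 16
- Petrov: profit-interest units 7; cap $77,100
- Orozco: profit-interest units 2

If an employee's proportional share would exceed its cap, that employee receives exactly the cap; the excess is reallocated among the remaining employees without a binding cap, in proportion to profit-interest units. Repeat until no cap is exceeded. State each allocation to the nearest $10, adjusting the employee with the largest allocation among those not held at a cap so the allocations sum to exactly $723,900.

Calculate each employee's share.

Sum of profit-interest units: 67.
Unconstrained shares: Halvorsen 108,044.78; Okafor 205,285.07; Dube 140,458.21; Sato 172,871.64; Petrov 75,631.34; Orozco 21,608.96.
Cap binds for Halvorsen ($70,200); remaining pool $653,700 reallocated over remaining profit-interest units 57.
Cap binds for Petrov ($77,100); remaining pool $576,600 reallocated over remaining profit-interest units 50.
Remaining shares: Okafor 219,108.00 → $219,110; Dube 149,916.00 → $149,920; Sato 184,512.00 → $184,510; Orozco 23,064.00 → $23,060.

Halvorsen: $70,200; Okafor: $219,110; Dube: $149,920; Sato: $184,510; Petrov: $77,100; Orozco: $23,060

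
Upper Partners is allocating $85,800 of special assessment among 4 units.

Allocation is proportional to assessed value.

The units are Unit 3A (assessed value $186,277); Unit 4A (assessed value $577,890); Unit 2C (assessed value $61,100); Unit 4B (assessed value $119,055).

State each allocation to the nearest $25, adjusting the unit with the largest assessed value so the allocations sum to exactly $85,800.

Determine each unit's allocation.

Assessed value total: 186,277 + 577,890 + 61,100 + 119,055 = 944,322.
Pro-rata amounts: Unit 3A 16,924.91; Unit 4A 52,506.41; Unit 2C 5,551.48; Unit 4B 10,817.20.
After rounding ($25): Unit 3A $16,925; Unit 4A $52,500; Unit 2C $5,550; Unit 4B $10,825. Sum = $85,800.
No rounding difference to absorb.

Unit 3A: $16,925 · Unit 4A: $52,500 · Unit 2C: $5,550 · Unit 4B: $10,825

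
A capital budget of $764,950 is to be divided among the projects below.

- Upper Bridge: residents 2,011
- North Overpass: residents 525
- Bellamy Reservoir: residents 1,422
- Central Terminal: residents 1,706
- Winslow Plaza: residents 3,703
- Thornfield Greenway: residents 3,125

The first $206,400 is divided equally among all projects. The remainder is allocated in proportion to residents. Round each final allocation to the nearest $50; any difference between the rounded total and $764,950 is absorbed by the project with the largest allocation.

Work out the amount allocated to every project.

Upper Bridge: $124,300; North Overpass: $57,850; Bellamy Reservoir: $98,000; Central Terminal: $110,700; Winslow Plaza: $199,950; Thornfield Greenway: $174,150

First tranche $206,400 split equally: $34,400 each.
Remainder $558,550 by residents (total 12,492): Upper Bridge 89,917.07 → $89,900; North Overpass 23,474.12 → $23,450; Bellamy Reservoir 63,581.34 → $63,600; Central Terminal 76,279.72 → $76,300; Winslow Plaza 165,570.82 → $165,550; Thornfield Greenway 139,726.93 → $139,750.
Totals: Upper Bridge $34,400 + $89,900 = $124,300; North Overpass $34,400 + $23,450 = $57,850; Bellamy Reservoir $34,400 + $63,600 = $98,000; Central Terminal $34,400 + $76,300 = $110,700; Winslow Plaza $34,400 + $165,550 = $199,950; Thornfield Greenway $34,400 + $139,750 = $174,150.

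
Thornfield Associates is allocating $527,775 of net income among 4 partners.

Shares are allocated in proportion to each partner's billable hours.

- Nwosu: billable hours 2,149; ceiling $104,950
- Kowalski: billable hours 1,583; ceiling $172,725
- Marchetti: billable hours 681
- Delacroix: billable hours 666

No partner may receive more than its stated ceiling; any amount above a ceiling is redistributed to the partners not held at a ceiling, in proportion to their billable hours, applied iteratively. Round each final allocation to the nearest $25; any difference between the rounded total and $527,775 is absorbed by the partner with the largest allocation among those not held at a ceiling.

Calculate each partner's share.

Combined billable hours = 5,079.
Pro-rata shares before constraints: Nwosu 223,309.41; Kowalski 164,494.55; Marchetti 70,764.87; Delacroix 69,206.17.
Capped: Nwosu ($104,950); residual $422,825 reallocated over remaining billable hours 2,930.
Capped: Kowalski ($172,725); residual $250,100 reallocated over remaining billable hours 1,347.
Remaining shares: Marchetti 126,442.54 → $126,450; Delacroix 123,657.46 → $123,650.

Nwosu: $104,950 · Kowalski: $172,725 · Marchetti: $126,450 · Delacroix: $123,650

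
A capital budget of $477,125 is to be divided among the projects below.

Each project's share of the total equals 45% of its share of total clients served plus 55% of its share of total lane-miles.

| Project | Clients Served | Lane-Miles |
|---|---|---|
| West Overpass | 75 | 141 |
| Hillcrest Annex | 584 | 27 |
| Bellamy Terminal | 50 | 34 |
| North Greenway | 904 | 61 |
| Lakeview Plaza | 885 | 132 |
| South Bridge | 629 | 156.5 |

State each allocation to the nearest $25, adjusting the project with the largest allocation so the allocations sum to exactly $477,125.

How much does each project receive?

Clients served total 3,127; lane-miles total 551.5.
Combined weights (45% clients served + 55% lane-miles): West Overpass 0.1514; Hillcrest Annex 0.1110; Bellamy Terminal 0.0411; North Greenway 0.1909; Lakeview Plaza 0.2590; South Bridge 0.2466.
Pro-rata amounts: West Overpass 72,241.30; Hillcrest Annex 52,945.98; Bellamy Terminal 19,611.23; North Greenway 91,095.96; Lakeview Plaza 123,575.12; South Bridge 117,655.40.
At nearest $25: West Overpass $72,250; Hillcrest Annex $52,950; Bellamy Terminal $19,600; North Greenway $91,100; Lakeview Plaza $123,575; South Bridge $117,650. Sum = $477,125.
No rounding difference to absorb.

West Overpass: $72,250 · Hillcrest Annex: $52,950 · Bellamy Terminal: $19,600 · North Greenway: $91,100 · Lakeview Plaza: $123,575 · South Bridge: $117,650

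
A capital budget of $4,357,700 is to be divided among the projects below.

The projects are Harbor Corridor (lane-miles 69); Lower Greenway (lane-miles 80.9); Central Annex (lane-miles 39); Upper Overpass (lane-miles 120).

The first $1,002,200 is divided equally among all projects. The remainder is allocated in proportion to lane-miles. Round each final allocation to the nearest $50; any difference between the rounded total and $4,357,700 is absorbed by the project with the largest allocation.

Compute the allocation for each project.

First tranche $1,002,200 split equally: $250,550 each.
Remainder $3,355,500 by lane-miles (total 308.9): Harbor Corridor 749,528.97 → $749,550; Lower Greenway 878,795.56 → $878,800; Central Annex 423,646.81 → $423,650; Upper Overpass 1,303,528.65 → $1,303,550.
Rounding difference −$50 on remainder applied to Upper Overpass.
Totals: Harbor Corridor $250,550 + $749,550 = $1,000,100; Lower Greenway $250,550 + $878,800 = $1,129,350; Central Annex $250,550 + $423,650 = $674,200; Upper Overpass $250,550 + $1,303,500 = $1,554,050.

Harbor Corridor: $1,000,100 | Lower Greenway: $1,129,350 | Central Annex: $674,200 | Upper Overpass: $1,554,050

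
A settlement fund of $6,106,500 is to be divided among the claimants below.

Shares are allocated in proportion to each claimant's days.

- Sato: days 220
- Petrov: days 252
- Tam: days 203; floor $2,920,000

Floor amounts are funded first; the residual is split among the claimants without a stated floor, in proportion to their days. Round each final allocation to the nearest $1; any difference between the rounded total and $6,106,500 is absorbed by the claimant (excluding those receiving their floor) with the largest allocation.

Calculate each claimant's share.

Fund the minimums — Tam $2,920,000. Balance $3,186,500.
Balance split over remaining days 472: Sato 1,485,233.05 → $1,485,233; Petrov 1,701,266.95 → $1,701,267.

Sato: $1,485,233 | Petrov: $1,701,267 | Tam: $2,920,000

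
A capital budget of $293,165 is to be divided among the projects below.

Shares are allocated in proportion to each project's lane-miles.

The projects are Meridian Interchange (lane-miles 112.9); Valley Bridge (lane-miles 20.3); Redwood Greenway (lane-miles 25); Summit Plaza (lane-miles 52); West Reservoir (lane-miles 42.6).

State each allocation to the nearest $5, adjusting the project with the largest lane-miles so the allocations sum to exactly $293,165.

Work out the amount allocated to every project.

Meridian Interchange: $130,930 · Valley Bridge: $23,540 · Redwood Greenway: $28,990 · Summit Plaza: $60,305 · West Reservoir: $49,400

Total lane-miles = 252.8.
Pro-rata amounts: Meridian Interchange 112.9/252.8 × $293,165 = 130,926.93; Valley Bridge 20.3/252.8 × $293,165 = 23,541.34; Redwood Greenway 25/252.8 × $293,165 = 28,991.79; Summit Plaza 52/252.8 × $293,165 = 60,302.93; West Reservoir 42.6/252.8 × $293,165 = 49,402.01.
Rounded to nearest $5: Meridian Interchange $130,925; Valley Bridge $23,540; Redwood Greenway $28,990; Summit Plaza $60,305; West Reservoir $49,400. Sum = $293,160.
Difference $293,165 − $293,160 = +$5 applied to largest lane-miles (Meridian Interchange): Meridian Interchange becomes $130,930.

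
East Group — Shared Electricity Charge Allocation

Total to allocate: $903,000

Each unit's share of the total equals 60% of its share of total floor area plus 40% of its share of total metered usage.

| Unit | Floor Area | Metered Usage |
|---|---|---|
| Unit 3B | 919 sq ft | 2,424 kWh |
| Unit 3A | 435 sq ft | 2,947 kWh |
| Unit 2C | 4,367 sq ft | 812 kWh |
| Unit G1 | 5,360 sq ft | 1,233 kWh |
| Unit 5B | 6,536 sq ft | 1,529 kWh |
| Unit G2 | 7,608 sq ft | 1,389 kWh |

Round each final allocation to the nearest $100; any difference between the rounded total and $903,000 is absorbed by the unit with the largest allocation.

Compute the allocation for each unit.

Floor area total 25,225; metered usage total 10,334.
Composite weights (60% floor area + 40% metered usage): Unit 3B 0.1157; Unit 3A 0.1244; Unit 2C 0.1353; Unit G1 0.1752; Unit 5B 0.2146; Unit G2 0.2347.
Proportional shares: Unit 3B 104,463.98; Unit 3A 112,348.50; Unit 2C 122,178.94; Unit G1 158,222.32; Unit 5B 193,827.23; Unit G2 211,959.03.
At nearest $100: Unit 3B $104,500; Unit 3A $112,300; Unit 2C $122,200; Unit G1 $158,200; Unit 5B $193,800; Unit G2 $212,000. Sum = $903,000.
Sum already equals the total — no adjustment.

Unit 3B: $104,500 | Unit 3A: $112,300 | Unit 2C: $122,200 | Unit G1: $158,200 | Unit 5B: $193,800 | Unit G2: $212,000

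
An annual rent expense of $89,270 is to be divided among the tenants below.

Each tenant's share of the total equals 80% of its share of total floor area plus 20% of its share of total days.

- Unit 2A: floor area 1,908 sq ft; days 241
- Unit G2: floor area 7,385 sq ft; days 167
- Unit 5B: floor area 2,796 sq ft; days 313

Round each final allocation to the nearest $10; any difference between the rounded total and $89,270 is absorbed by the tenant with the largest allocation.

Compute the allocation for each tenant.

Unit 2A: $17,240; Unit G2: $47,760; Unit 5B: $24,270

Floor area total 12,089; days total 721.
Combined weights (80% floor area + 20% days): Unit 2A 0.1931; Unit G2 0.5350; Unit 5B 0.2719.
Raw shares: Unit 2A 17,239.39; Unit G2 47,762.42; Unit 5B 24,268.19.
After rounding ($10): Unit 2A $17,240; Unit G2 $47,760; Unit 5B $24,270. Sum = $89,270.
Sum already equals the total — no adjustment.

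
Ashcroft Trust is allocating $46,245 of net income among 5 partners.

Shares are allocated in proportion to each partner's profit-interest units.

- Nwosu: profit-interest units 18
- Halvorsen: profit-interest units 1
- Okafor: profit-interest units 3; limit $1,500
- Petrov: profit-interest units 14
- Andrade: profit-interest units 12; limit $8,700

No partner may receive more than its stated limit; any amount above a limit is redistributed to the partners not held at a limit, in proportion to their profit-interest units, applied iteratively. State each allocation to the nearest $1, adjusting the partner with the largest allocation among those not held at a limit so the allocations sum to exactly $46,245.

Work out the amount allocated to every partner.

Combined profit-interest units = 48.
Proportional shares (ignoring caps): Nwosu 17,341.88; Halvorsen 963.44; Okafor 2,890.31; Petrov 13,488.12; Andrade 11,561.25.
Held at cap: Okafor ($1,500), Andrade ($8,700); balance $36,045 reallocated over remaining profit-interest units 33.
Redistributed shares: Nwosu 19,660.91 → $19,661; Halvorsen 1,092.27 → $1,092; Petrov 15,291.82 → $15,292.

Nwosu: $19,661 | Halvorsen: $1,092 | Okafor: $1,500 | Petrov: $15,292 | Andrade: $8,700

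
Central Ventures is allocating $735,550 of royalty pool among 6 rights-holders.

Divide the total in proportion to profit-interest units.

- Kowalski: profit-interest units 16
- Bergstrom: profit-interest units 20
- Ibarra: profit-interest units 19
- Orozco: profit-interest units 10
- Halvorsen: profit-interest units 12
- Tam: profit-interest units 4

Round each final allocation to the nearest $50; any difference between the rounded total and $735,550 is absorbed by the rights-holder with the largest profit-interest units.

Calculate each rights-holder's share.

Kowalski: $145,300; Bergstrom: $181,650; Ibarra: $172,550; Orozco: $90,800; Halvorsen: $108,950; Tam: $36,300

Profit-interest units total: 81.
Raw shares: Kowalski 16/81 × $735,550 = 145,293.83; Bergstrom 20/81 × $735,550 = 181,617.28; Ibarra 19/81 × $735,550 = 172,536.42; Orozco 10/81 × $735,550 = 90,808.64; Halvorsen 12/81 × $735,550 = 108,970.37; Tam 4/81 × $735,550 = 36,323.46.
After rounding ($50): Kowalski $145,300; Bergstrom $181,600; Ibarra $172,550; Orozco $90,800; Halvorsen $108,950; Tam $36,300. Sum = $735,500.
Difference $735,550 − $735,500 = +$50 applied to largest profit-interest units (Bergstrom): Bergstrom becomes $181,650.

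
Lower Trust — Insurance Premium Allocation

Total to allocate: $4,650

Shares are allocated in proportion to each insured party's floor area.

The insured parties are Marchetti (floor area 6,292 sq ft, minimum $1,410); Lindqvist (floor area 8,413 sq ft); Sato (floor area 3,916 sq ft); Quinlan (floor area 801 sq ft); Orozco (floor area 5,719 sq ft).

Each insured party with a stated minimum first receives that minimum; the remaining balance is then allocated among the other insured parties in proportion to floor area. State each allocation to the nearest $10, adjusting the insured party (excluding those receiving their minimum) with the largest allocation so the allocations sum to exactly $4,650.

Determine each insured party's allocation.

Marchetti: $1,410 · Lindqvist: $1,450 · Sato: $670 · Quinlan: $140 · Orozco: $980

Minimums first: Marchetti $1,410. Balance $3,240.
Balance split over remaining floor area 18,849: Lindqvist 1,446.13 → $1,450; Sato 673.13 → $670; Quinlan 137.69 → $140; Orozco 983.05 → $980.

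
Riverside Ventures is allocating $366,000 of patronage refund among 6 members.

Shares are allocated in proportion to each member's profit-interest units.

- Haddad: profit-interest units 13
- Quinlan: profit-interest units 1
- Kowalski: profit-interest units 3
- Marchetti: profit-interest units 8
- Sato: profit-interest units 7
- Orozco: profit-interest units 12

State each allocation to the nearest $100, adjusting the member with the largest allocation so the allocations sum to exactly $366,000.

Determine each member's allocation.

Sum of profit-interest units: 44.
Pro-rata amounts: Haddad 13/44 × $366,000 = 108,136.36; Quinlan 1/44 × $366,000 = 8,318.18; Kowalski 3/44 × $366,000 = 24,954.55; Marchetti 8/44 × $366,000 = 66,545.45; Sato 7/44 × $366,000 = 58,227.27; Orozco 12/44 × $366,000 = 99,818.18.
Rounded to nearest $100: Haddad $108,100; Quinlan $8,300; Kowalski $25,000; Marchetti $66,500; Sato $58,200; Orozco $99,800. Sum = $365,900.
Difference $366,000 − $365,900 = +$100 applied to largest allocation (Haddad): Haddad becomes $108,200.

Haddad: $108,200 · Quinlan: $8,300 · Kowalski: $25,000 · Marchetti: $66,500 · Sato: $58,200 · Orozco: $99,800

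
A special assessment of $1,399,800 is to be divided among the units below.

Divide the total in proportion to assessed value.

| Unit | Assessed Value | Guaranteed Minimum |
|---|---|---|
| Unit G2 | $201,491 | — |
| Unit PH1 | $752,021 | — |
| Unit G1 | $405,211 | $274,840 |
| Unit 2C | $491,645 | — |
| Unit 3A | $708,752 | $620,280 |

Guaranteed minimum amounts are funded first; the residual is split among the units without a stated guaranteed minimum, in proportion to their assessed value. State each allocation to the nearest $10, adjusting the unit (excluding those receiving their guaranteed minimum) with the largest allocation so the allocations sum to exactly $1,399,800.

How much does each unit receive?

Minimums first: Unit G1 $274,840; Unit 3A $620,280. Remaining pool $504,680.
Remaining pool split over remaining assessed value 1,445,157: Unit G2 70,365.004 → $70,370; Unit PH1 262,621.96 → $262,620; Unit 2C 171,693.04 → $171,690.

Unit G2: $70,370 | Unit PH1: $262,620 | Unit G1: $274,840 | Unit 2C: $171,690 | Unit 3A: $620,280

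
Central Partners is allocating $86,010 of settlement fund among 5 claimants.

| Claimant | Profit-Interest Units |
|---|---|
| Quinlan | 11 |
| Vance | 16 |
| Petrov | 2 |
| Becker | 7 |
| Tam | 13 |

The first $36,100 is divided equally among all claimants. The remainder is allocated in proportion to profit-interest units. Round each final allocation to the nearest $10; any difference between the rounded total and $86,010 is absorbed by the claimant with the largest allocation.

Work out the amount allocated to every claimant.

First tranche $36,100 split equally: $7,220 each.
Remainder $49,910 by profit-interest units (total 49): Quinlan 11,204.29 → $11,200; Vance 16,297.14 → $16,300; Petrov 2,037.14 → $2,040; Becker 7,130.00 → $7,130; Tam 13,241.43 → $13,240.
Totals: Quinlan $7,220 + $11,200 = $18,420; Vance $7,220 + $16,300 = $23,520; Petrov $7,220 + $2,040 = $9,260; Becker $7,220 + $7,130 = $14,350; Tam $7,220 + $13,240 = $20,460.

Quinlan: $18,420; Vance: $23,520; Petrov: $9,260; Becker: $14,350; Tam: $20,460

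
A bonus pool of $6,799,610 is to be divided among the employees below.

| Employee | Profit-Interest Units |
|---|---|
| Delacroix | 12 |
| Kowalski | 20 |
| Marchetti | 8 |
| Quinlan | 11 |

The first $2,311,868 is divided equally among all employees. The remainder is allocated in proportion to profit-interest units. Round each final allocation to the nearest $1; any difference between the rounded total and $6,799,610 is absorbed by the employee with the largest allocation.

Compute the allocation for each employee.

Delacroix: $1,633,906 · Kowalski: $2,337,866 · Marchetti: $1,281,927 · Quinlan: $1,545,911

$2,311,868 shared equally gives $577,967 per employee.
Remainder $4,487,742 by profit-interest units (total 51): Delacroix 1,055,939.29 → $1,055,939; Kowalski 1,759,898.82 → $1,759,899; Marchetti 703,959.53 → $703,960; Quinlan 967,944.35 → $967,944.
Totals: Delacroix $577,967 + $1,055,939 = $1,633,906; Kowalski $577,967 + $1,759,899 = $2,337,866; Marchetti $577,967 + $703,960 = $1,281,927; Quinlan $577,967 + $967,944 = $1,545,911.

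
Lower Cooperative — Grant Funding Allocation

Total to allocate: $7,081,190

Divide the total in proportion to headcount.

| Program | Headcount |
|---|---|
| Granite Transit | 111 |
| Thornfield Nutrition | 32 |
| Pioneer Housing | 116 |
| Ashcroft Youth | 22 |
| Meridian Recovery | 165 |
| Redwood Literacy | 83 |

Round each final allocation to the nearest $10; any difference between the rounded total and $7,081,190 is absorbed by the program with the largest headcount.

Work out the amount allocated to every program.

Total headcount = 111 + 32 + 116 + 22 + 165 + 83 = 529.
Unrounded shares: Granite Transit 1,485,845.16; Thornfield Nutrition 428,351.76; Pioneer Housing 1,552,775.12; Ashcroft Youth 294,491.83; Meridian Recovery 2,208,688.75; Redwood Literacy 1,111,037.37.
After rounding ($10): Granite Transit $1,485,850; Thornfield Nutrition $428,350; Pioneer Housing $1,552,780; Ashcroft Youth $294,490; Meridian Recovery $2,208,690; Redwood Literacy $1,111,040. Sum = $7,081,200.
Difference $7,081,190 − $7,081,200 = −$10 applied to largest headcount (Meridian Recovery): Meridian Recovery becomes $2,208,680.

Granite Transit: $1,485,850; Thornfield Nutrition: $428,350; Pioneer Housing: $1,552,780; Ashcroft Youth: $294,490; Meridian Recovery: $2,208,680; Redwood Literacy: $1,111,040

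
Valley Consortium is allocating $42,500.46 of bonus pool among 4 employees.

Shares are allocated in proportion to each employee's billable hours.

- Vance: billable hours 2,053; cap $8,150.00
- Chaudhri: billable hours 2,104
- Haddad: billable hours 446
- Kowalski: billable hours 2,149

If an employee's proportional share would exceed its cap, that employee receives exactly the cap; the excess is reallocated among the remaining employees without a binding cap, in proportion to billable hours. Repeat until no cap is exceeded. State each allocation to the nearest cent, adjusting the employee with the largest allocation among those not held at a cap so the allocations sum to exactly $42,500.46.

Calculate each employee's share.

Vance: $8,150.00 · Chaudhri: $15,380.58 · Haddad: $3,260.33 · Kowalski: $15,709.55

Sum of billable hours: 6,752.
Pro-rata shares before constraints: Vance 12,922.6073; Chaudhri 13,243.6268; Haddad 2,807.3467; Kowalski 13,526.8792.
Capped: Vance ($8,150.00); remaining pool $34,350.46 reallocated over remaining billable hours 4,699.
Shares after redistribution: Chaudhri 15,380.5848 → $15,380.58; Haddad 3,260.3331 → $3,260.33; Kowalski 15,709.5421 → $15,709.54.
Rounding difference +$0.01 applied to Kowalski → $15,709.55.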